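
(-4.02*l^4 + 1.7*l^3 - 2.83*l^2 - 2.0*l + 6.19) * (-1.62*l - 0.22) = 6.5124*l^5 - 1.8696*l^4 + 4.2106*l^3 + 3.8626*l^2 - 9.5878*l - 1.3618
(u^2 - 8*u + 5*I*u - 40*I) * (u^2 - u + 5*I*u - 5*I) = u^4 - 9*u^3 + 10*I*u^3 - 17*u^2 - 90*I*u^2 + 225*u + 80*I*u - 200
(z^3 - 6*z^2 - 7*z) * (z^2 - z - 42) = z^5 - 7*z^4 - 43*z^3 + 259*z^2 + 294*z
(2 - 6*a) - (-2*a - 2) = 4 - 4*a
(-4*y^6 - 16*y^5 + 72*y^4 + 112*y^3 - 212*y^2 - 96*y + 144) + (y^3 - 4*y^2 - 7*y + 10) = -4*y^6 - 16*y^5 + 72*y^4 + 113*y^3 - 216*y^2 - 103*y + 154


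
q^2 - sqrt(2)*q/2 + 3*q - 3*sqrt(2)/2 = (q + 3)*(q - sqrt(2)/2)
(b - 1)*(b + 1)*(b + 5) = b^3 + 5*b^2 - b - 5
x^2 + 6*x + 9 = (x + 3)^2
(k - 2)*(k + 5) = k^2 + 3*k - 10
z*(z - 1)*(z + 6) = z^3 + 5*z^2 - 6*z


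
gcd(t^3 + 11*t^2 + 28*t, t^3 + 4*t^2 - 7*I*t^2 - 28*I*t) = t^2 + 4*t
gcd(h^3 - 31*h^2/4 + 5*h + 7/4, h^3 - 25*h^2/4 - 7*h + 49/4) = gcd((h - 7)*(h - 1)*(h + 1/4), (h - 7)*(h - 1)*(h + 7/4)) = h^2 - 8*h + 7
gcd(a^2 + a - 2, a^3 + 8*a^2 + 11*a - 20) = a - 1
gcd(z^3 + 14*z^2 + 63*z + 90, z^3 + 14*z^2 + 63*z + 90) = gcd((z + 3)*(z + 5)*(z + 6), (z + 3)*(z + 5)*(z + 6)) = z^3 + 14*z^2 + 63*z + 90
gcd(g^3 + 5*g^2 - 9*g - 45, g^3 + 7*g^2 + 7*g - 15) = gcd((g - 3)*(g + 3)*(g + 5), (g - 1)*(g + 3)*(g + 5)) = g^2 + 8*g + 15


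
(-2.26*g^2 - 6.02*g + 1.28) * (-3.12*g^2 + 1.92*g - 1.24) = 7.0512*g^4 + 14.4432*g^3 - 12.7496*g^2 + 9.9224*g - 1.5872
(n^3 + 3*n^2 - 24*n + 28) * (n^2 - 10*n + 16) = n^5 - 7*n^4 - 38*n^3 + 316*n^2 - 664*n + 448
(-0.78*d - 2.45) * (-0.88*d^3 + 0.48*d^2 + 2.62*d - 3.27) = 0.6864*d^4 + 1.7816*d^3 - 3.2196*d^2 - 3.8684*d + 8.0115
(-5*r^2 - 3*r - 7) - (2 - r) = -5*r^2 - 2*r - 9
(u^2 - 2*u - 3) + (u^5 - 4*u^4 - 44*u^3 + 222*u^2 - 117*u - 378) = u^5 - 4*u^4 - 44*u^3 + 223*u^2 - 119*u - 381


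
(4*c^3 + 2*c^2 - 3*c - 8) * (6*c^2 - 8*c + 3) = 24*c^5 - 20*c^4 - 22*c^3 - 18*c^2 + 55*c - 24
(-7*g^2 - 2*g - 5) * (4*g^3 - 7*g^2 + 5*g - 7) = -28*g^5 + 41*g^4 - 41*g^3 + 74*g^2 - 11*g + 35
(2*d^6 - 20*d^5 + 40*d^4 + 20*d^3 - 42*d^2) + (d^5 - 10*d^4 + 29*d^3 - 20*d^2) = 2*d^6 - 19*d^5 + 30*d^4 + 49*d^3 - 62*d^2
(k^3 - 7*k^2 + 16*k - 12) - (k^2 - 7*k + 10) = k^3 - 8*k^2 + 23*k - 22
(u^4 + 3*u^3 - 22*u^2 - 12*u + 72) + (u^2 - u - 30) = u^4 + 3*u^3 - 21*u^2 - 13*u + 42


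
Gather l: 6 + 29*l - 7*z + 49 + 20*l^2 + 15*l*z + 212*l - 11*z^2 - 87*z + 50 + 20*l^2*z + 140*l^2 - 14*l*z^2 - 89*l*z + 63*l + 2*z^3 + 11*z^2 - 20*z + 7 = l^2*(20*z + 160) + l*(-14*z^2 - 74*z + 304) + 2*z^3 - 114*z + 112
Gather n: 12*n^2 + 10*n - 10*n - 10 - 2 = 12*n^2 - 12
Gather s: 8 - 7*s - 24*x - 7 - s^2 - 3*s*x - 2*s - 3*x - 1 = -s^2 + s*(-3*x - 9) - 27*x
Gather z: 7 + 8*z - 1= 8*z + 6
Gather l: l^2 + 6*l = l^2 + 6*l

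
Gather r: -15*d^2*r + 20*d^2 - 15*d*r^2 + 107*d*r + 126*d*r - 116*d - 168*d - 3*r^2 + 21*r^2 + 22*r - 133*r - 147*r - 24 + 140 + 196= 20*d^2 - 284*d + r^2*(18 - 15*d) + r*(-15*d^2 + 233*d - 258) + 312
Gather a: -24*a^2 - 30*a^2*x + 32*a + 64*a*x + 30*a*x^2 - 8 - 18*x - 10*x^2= a^2*(-30*x - 24) + a*(30*x^2 + 64*x + 32) - 10*x^2 - 18*x - 8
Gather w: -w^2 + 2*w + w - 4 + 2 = -w^2 + 3*w - 2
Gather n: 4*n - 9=4*n - 9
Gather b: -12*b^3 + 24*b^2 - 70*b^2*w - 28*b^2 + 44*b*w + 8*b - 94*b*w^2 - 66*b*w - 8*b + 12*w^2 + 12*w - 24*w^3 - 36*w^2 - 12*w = -12*b^3 + b^2*(-70*w - 4) + b*(-94*w^2 - 22*w) - 24*w^3 - 24*w^2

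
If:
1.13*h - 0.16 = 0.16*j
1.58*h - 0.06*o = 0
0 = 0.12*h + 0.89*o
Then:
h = 0.00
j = -1.00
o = 0.00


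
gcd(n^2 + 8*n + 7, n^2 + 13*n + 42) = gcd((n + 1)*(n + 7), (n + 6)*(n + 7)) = n + 7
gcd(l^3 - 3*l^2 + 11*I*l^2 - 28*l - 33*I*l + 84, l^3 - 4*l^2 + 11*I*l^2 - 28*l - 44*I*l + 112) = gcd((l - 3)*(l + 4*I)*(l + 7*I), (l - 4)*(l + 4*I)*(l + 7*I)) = l^2 + 11*I*l - 28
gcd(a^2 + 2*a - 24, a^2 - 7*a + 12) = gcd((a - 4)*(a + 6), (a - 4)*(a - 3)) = a - 4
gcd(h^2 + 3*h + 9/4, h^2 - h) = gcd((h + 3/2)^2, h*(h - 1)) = 1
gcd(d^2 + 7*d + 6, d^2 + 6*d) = d + 6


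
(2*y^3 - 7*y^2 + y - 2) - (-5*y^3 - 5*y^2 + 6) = 7*y^3 - 2*y^2 + y - 8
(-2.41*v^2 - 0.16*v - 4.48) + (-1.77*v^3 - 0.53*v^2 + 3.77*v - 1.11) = -1.77*v^3 - 2.94*v^2 + 3.61*v - 5.59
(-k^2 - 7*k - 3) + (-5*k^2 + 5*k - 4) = -6*k^2 - 2*k - 7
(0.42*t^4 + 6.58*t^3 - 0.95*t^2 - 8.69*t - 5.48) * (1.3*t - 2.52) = 0.546*t^5 + 7.4956*t^4 - 17.8166*t^3 - 8.903*t^2 + 14.7748*t + 13.8096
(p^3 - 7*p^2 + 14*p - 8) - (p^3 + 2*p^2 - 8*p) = -9*p^2 + 22*p - 8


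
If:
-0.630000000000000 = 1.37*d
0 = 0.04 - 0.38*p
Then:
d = -0.46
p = 0.11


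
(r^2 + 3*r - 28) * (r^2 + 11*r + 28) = r^4 + 14*r^3 + 33*r^2 - 224*r - 784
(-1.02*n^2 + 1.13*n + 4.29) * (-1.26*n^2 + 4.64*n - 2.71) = 1.2852*n^4 - 6.1566*n^3 + 2.602*n^2 + 16.8433*n - 11.6259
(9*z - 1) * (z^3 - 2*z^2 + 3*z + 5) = 9*z^4 - 19*z^3 + 29*z^2 + 42*z - 5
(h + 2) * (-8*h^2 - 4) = -8*h^3 - 16*h^2 - 4*h - 8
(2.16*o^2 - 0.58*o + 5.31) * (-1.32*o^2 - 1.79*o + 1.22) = -2.8512*o^4 - 3.1008*o^3 - 3.3358*o^2 - 10.2125*o + 6.4782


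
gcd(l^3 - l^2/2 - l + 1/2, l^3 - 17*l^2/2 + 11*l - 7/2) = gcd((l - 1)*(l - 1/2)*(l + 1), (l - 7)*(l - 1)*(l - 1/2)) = l^2 - 3*l/2 + 1/2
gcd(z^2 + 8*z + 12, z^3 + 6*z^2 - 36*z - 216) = z + 6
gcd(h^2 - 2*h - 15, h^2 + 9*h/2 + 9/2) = h + 3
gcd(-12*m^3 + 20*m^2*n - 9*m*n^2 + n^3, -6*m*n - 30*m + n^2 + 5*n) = 6*m - n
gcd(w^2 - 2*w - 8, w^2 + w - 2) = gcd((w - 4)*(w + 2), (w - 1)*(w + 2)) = w + 2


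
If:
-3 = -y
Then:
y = 3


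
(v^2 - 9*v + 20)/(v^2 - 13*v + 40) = (v - 4)/(v - 8)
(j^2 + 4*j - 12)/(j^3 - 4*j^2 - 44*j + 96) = 1/(j - 8)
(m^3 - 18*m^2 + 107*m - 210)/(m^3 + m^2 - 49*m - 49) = (m^2 - 11*m + 30)/(m^2 + 8*m + 7)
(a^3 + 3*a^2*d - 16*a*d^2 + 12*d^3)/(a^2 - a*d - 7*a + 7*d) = (a^2 + 4*a*d - 12*d^2)/(a - 7)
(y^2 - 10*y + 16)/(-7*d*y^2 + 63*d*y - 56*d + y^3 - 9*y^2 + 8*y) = (y - 2)/(-7*d*y + 7*d + y^2 - y)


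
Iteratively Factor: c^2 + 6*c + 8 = (c + 4)*(c + 2)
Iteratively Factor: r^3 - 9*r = (r)*(r^2 - 9) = r*(r + 3)*(r - 3)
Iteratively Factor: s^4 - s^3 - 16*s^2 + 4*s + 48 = (s + 3)*(s^3 - 4*s^2 - 4*s + 16) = (s - 4)*(s + 3)*(s^2 - 4) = (s - 4)*(s + 2)*(s + 3)*(s - 2)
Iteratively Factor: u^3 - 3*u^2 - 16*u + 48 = (u + 4)*(u^2 - 7*u + 12) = (u - 3)*(u + 4)*(u - 4)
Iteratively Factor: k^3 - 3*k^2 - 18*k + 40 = (k - 5)*(k^2 + 2*k - 8) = (k - 5)*(k + 4)*(k - 2)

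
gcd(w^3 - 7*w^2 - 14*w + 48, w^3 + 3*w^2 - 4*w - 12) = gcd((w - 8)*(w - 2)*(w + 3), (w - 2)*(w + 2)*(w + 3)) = w^2 + w - 6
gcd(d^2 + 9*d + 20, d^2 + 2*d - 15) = d + 5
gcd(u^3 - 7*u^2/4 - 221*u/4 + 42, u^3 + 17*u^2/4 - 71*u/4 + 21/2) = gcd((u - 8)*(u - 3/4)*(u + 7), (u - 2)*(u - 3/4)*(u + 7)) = u^2 + 25*u/4 - 21/4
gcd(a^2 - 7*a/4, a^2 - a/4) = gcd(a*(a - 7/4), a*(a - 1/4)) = a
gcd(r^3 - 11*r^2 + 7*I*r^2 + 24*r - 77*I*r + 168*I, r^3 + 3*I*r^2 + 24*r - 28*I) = r + 7*I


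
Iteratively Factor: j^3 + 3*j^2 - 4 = (j + 2)*(j^2 + j - 2) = (j - 1)*(j + 2)*(j + 2)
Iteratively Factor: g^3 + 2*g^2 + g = (g + 1)*(g^2 + g) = (g + 1)^2*(g)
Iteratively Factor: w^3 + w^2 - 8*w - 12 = (w + 2)*(w^2 - w - 6) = (w - 3)*(w + 2)*(w + 2)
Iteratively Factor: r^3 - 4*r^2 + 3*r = (r)*(r^2 - 4*r + 3) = r*(r - 1)*(r - 3)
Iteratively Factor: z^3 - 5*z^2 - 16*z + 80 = (z + 4)*(z^2 - 9*z + 20) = (z - 4)*(z + 4)*(z - 5)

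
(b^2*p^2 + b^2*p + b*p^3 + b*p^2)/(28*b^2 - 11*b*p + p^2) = b*p*(b*p + b + p^2 + p)/(28*b^2 - 11*b*p + p^2)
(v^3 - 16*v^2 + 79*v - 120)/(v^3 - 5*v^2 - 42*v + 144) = (v - 5)/(v + 6)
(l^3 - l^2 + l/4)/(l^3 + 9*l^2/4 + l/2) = (4*l^2 - 4*l + 1)/(4*l^2 + 9*l + 2)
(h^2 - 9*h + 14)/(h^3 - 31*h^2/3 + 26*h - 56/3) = 3/(3*h - 4)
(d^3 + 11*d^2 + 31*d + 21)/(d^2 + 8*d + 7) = d + 3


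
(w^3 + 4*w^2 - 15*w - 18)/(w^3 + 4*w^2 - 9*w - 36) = (w^2 + 7*w + 6)/(w^2 + 7*w + 12)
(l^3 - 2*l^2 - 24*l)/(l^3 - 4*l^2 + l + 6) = l*(l^2 - 2*l - 24)/(l^3 - 4*l^2 + l + 6)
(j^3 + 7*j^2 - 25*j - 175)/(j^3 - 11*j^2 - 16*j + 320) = (j^2 + 2*j - 35)/(j^2 - 16*j + 64)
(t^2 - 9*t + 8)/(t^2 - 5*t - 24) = (t - 1)/(t + 3)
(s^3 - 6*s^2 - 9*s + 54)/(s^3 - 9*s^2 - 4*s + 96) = (s^2 - 9*s + 18)/(s^2 - 12*s + 32)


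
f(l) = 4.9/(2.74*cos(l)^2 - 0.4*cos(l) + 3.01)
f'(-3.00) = 0.11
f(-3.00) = 0.80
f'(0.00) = 0.00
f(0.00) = 0.92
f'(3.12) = -0.02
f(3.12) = 0.80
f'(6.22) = -0.06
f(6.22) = 0.92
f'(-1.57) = 0.21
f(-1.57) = 1.63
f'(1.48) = 0.05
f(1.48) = 1.64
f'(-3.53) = -0.31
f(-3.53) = 0.86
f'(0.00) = 0.00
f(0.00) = 0.92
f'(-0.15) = -0.13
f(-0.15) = 0.93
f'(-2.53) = 0.51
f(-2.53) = 0.95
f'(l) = 4.9*(5.48*sin(l)*cos(l) - 0.4*sin(l))/(2.74*cos(l)^2 - 0.4*cos(l) + 3.01)^2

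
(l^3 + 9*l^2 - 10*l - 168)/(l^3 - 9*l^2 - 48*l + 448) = (l^2 + 2*l - 24)/(l^2 - 16*l + 64)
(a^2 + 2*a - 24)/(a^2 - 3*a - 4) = (a + 6)/(a + 1)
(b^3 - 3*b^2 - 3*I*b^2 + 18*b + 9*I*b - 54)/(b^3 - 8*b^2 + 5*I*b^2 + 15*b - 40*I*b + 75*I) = (b^2 - 3*I*b + 18)/(b^2 + 5*b*(-1 + I) - 25*I)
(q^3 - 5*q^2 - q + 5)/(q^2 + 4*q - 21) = (q^3 - 5*q^2 - q + 5)/(q^2 + 4*q - 21)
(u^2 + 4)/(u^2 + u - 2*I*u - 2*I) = (u + 2*I)/(u + 1)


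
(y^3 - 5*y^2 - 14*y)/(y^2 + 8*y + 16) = y*(y^2 - 5*y - 14)/(y^2 + 8*y + 16)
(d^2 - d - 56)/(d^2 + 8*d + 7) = (d - 8)/(d + 1)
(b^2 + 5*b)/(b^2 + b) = (b + 5)/(b + 1)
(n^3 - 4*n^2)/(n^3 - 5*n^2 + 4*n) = n/(n - 1)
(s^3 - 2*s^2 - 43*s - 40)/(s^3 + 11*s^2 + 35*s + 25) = (s - 8)/(s + 5)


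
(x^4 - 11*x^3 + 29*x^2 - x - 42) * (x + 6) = x^5 - 5*x^4 - 37*x^3 + 173*x^2 - 48*x - 252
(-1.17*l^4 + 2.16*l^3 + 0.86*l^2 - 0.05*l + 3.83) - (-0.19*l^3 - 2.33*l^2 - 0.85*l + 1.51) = -1.17*l^4 + 2.35*l^3 + 3.19*l^2 + 0.8*l + 2.32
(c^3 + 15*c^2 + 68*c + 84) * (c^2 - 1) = c^5 + 15*c^4 + 67*c^3 + 69*c^2 - 68*c - 84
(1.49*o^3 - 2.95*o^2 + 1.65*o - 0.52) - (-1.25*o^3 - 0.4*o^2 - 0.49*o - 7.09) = 2.74*o^3 - 2.55*o^2 + 2.14*o + 6.57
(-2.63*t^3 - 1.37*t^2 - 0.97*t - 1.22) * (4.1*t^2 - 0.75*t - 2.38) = -10.783*t^5 - 3.6445*t^4 + 3.3099*t^3 - 1.0139*t^2 + 3.2236*t + 2.9036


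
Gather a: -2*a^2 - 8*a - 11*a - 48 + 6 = -2*a^2 - 19*a - 42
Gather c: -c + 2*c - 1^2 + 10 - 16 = c - 7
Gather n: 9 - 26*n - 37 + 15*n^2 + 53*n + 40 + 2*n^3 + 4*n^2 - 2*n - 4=2*n^3 + 19*n^2 + 25*n + 8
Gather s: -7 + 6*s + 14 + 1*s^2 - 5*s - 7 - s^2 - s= 0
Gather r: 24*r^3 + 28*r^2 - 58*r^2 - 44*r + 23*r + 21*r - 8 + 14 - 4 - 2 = 24*r^3 - 30*r^2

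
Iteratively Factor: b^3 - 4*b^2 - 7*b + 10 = (b - 5)*(b^2 + b - 2) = (b - 5)*(b - 1)*(b + 2)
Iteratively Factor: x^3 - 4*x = (x - 2)*(x^2 + 2*x) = x*(x - 2)*(x + 2)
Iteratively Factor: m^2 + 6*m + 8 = (m + 2)*(m + 4)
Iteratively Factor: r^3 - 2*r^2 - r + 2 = (r + 1)*(r^2 - 3*r + 2) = (r - 1)*(r + 1)*(r - 2)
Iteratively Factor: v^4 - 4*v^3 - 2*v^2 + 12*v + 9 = (v + 1)*(v^3 - 5*v^2 + 3*v + 9) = (v - 3)*(v + 1)*(v^2 - 2*v - 3) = (v - 3)^2*(v + 1)*(v + 1)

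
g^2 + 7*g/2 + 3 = (g + 3/2)*(g + 2)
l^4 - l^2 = l^2*(l - 1)*(l + 1)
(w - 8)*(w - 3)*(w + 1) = w^3 - 10*w^2 + 13*w + 24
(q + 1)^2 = q^2 + 2*q + 1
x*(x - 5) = x^2 - 5*x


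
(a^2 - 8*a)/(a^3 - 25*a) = (a - 8)/(a^2 - 25)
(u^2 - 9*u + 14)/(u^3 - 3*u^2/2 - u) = 2*(u - 7)/(u*(2*u + 1))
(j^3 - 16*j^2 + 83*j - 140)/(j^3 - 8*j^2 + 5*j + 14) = (j^2 - 9*j + 20)/(j^2 - j - 2)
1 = 1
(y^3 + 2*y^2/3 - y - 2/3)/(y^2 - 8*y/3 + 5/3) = (3*y^2 + 5*y + 2)/(3*y - 5)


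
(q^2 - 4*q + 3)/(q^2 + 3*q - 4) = (q - 3)/(q + 4)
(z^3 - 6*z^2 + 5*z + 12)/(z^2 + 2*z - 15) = (z^2 - 3*z - 4)/(z + 5)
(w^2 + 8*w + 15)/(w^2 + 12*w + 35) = (w + 3)/(w + 7)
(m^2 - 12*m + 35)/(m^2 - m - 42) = (m - 5)/(m + 6)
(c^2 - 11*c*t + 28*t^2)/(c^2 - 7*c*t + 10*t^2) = (c^2 - 11*c*t + 28*t^2)/(c^2 - 7*c*t + 10*t^2)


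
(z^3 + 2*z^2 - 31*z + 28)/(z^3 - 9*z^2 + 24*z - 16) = (z + 7)/(z - 4)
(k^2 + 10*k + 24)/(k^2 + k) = (k^2 + 10*k + 24)/(k*(k + 1))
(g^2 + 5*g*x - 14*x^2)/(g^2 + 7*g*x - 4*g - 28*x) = (g - 2*x)/(g - 4)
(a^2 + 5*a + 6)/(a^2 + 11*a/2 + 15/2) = 2*(a + 2)/(2*a + 5)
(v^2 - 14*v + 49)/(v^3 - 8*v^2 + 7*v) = (v - 7)/(v*(v - 1))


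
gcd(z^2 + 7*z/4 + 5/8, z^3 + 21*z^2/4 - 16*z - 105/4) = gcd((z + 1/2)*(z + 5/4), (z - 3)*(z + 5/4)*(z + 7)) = z + 5/4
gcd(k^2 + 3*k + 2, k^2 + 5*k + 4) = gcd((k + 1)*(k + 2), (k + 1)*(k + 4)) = k + 1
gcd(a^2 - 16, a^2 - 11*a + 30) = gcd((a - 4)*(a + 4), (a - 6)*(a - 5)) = 1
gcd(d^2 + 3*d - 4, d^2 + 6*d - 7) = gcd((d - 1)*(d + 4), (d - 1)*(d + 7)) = d - 1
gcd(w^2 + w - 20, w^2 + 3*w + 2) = 1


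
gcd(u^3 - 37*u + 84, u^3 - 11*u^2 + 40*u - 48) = u^2 - 7*u + 12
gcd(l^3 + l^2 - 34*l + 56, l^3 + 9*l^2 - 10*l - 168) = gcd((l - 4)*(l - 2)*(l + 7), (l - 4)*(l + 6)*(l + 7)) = l^2 + 3*l - 28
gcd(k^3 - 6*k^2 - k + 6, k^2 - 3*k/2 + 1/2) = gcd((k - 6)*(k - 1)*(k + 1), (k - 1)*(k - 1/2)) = k - 1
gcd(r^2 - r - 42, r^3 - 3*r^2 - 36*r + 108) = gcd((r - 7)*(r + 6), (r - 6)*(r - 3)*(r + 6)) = r + 6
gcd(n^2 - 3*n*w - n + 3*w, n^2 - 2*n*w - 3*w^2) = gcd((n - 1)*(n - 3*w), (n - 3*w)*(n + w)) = -n + 3*w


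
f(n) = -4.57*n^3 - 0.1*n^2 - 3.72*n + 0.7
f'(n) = -13.71*n^2 - 0.2*n - 3.72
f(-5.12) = 630.50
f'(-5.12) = -362.10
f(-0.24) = 1.65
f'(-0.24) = -4.46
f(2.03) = -45.49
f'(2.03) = -60.62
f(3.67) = -240.20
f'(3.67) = -189.11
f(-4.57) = 451.79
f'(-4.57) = -289.14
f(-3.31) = 177.65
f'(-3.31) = -153.27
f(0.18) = 0.00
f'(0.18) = -4.20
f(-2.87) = 118.59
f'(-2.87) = -116.07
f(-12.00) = 7927.90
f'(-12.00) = -1975.56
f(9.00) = -3372.41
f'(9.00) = -1116.03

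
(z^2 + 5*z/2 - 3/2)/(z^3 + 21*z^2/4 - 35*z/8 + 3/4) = 4*(z + 3)/(4*z^2 + 23*z - 6)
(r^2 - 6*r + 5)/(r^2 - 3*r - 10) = (r - 1)/(r + 2)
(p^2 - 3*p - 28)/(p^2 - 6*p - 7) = (p + 4)/(p + 1)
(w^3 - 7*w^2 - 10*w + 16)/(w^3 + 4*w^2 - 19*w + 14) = (w^2 - 6*w - 16)/(w^2 + 5*w - 14)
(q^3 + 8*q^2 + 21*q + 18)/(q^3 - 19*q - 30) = (q + 3)/(q - 5)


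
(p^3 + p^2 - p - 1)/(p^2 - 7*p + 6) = (p^2 + 2*p + 1)/(p - 6)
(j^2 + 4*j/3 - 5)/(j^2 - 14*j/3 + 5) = (j + 3)/(j - 3)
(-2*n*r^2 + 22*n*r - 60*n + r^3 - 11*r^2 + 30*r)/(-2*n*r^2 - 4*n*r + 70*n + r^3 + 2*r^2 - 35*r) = (r - 6)/(r + 7)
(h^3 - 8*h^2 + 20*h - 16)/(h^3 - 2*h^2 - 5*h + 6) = (h^3 - 8*h^2 + 20*h - 16)/(h^3 - 2*h^2 - 5*h + 6)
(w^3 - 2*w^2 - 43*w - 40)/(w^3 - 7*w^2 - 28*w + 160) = (w + 1)/(w - 4)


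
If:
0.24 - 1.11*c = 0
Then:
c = 0.22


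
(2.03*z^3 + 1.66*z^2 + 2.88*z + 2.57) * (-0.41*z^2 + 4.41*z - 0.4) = -0.8323*z^5 + 8.2717*z^4 + 5.3278*z^3 + 10.9831*z^2 + 10.1817*z - 1.028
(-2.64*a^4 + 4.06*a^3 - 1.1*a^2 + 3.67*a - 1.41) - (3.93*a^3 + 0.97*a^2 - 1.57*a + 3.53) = -2.64*a^4 + 0.129999999999999*a^3 - 2.07*a^2 + 5.24*a - 4.94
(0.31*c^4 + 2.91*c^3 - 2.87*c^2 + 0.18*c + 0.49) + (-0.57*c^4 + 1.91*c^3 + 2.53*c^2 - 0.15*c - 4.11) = -0.26*c^4 + 4.82*c^3 - 0.34*c^2 + 0.03*c - 3.62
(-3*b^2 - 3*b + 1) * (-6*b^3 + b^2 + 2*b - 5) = 18*b^5 + 15*b^4 - 15*b^3 + 10*b^2 + 17*b - 5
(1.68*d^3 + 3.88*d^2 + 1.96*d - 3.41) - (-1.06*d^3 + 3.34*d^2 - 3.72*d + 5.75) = 2.74*d^3 + 0.54*d^2 + 5.68*d - 9.16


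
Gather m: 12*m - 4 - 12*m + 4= 0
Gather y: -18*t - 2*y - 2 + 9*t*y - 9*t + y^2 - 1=-27*t + y^2 + y*(9*t - 2) - 3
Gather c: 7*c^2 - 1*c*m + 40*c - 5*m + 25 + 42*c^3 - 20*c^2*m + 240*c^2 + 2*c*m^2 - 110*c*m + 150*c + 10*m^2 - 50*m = 42*c^3 + c^2*(247 - 20*m) + c*(2*m^2 - 111*m + 190) + 10*m^2 - 55*m + 25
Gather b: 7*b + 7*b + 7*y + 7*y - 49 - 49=14*b + 14*y - 98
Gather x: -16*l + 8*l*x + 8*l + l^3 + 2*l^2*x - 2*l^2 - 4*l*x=l^3 - 2*l^2 - 8*l + x*(2*l^2 + 4*l)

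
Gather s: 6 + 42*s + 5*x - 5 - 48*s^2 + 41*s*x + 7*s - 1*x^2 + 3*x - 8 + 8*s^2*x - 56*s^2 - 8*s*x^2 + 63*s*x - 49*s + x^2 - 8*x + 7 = s^2*(8*x - 104) + s*(-8*x^2 + 104*x)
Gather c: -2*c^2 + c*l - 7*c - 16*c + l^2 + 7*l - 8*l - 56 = -2*c^2 + c*(l - 23) + l^2 - l - 56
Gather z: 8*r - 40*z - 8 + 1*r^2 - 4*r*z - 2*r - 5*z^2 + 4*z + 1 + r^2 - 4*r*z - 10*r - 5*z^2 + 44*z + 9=2*r^2 - 4*r - 10*z^2 + z*(8 - 8*r) + 2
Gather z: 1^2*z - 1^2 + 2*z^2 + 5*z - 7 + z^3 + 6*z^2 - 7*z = z^3 + 8*z^2 - z - 8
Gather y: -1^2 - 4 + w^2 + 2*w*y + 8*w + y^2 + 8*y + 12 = w^2 + 8*w + y^2 + y*(2*w + 8) + 7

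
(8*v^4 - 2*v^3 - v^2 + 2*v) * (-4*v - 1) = -32*v^5 + 6*v^3 - 7*v^2 - 2*v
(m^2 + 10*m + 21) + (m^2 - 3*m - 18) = 2*m^2 + 7*m + 3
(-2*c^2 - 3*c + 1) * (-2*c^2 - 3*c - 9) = 4*c^4 + 12*c^3 + 25*c^2 + 24*c - 9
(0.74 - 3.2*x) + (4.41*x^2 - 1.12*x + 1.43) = 4.41*x^2 - 4.32*x + 2.17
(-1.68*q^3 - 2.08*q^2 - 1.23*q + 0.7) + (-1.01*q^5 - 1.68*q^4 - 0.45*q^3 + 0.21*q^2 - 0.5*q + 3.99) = -1.01*q^5 - 1.68*q^4 - 2.13*q^3 - 1.87*q^2 - 1.73*q + 4.69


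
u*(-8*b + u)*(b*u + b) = -8*b^2*u^2 - 8*b^2*u + b*u^3 + b*u^2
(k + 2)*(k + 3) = k^2 + 5*k + 6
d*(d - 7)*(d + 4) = d^3 - 3*d^2 - 28*d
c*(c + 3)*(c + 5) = c^3 + 8*c^2 + 15*c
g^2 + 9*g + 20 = (g + 4)*(g + 5)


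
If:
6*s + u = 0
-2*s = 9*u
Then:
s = 0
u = 0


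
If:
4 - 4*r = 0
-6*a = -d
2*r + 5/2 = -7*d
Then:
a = -3/28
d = -9/14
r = 1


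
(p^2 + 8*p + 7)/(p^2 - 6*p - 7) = (p + 7)/(p - 7)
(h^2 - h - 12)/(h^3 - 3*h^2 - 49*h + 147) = (h^2 - h - 12)/(h^3 - 3*h^2 - 49*h + 147)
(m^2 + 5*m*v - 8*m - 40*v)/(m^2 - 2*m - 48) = (m + 5*v)/(m + 6)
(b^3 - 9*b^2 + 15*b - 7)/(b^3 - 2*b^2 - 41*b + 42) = (b - 1)/(b + 6)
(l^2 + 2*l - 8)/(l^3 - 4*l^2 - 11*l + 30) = (l + 4)/(l^2 - 2*l - 15)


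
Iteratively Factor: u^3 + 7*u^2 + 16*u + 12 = (u + 3)*(u^2 + 4*u + 4) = (u + 2)*(u + 3)*(u + 2)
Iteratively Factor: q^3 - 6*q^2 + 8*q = (q - 4)*(q^2 - 2*q) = (q - 4)*(q - 2)*(q)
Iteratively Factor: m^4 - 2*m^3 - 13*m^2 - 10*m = (m)*(m^3 - 2*m^2 - 13*m - 10) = m*(m - 5)*(m^2 + 3*m + 2) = m*(m - 5)*(m + 1)*(m + 2)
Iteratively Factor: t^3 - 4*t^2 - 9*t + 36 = (t - 3)*(t^2 - t - 12) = (t - 4)*(t - 3)*(t + 3)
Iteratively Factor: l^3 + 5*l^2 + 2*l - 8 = (l + 2)*(l^2 + 3*l - 4) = (l + 2)*(l + 4)*(l - 1)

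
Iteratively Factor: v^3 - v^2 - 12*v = (v - 4)*(v^2 + 3*v) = (v - 4)*(v + 3)*(v)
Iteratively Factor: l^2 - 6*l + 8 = (l - 2)*(l - 4)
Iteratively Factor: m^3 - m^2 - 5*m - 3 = (m - 3)*(m^2 + 2*m + 1) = (m - 3)*(m + 1)*(m + 1)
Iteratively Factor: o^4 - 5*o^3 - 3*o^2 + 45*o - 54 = (o - 2)*(o^3 - 3*o^2 - 9*o + 27) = (o - 3)*(o - 2)*(o^2 - 9) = (o - 3)*(o - 2)*(o + 3)*(o - 3)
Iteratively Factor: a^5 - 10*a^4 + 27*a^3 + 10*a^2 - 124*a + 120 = (a - 2)*(a^4 - 8*a^3 + 11*a^2 + 32*a - 60) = (a - 3)*(a - 2)*(a^3 - 5*a^2 - 4*a + 20) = (a - 3)*(a - 2)^2*(a^2 - 3*a - 10) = (a - 5)*(a - 3)*(a - 2)^2*(a + 2)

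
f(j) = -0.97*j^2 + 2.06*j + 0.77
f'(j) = 2.06 - 1.94*j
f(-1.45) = -4.26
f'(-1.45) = 4.87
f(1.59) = 1.59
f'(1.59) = -1.02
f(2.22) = 0.56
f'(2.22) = -2.25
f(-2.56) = -10.86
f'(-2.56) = 7.03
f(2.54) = -0.26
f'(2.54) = -2.87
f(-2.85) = -12.98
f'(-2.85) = 7.59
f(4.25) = -8.00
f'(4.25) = -6.18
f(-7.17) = -63.87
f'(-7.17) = 15.97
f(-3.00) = -14.14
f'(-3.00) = 7.88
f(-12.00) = -163.63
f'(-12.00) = 25.34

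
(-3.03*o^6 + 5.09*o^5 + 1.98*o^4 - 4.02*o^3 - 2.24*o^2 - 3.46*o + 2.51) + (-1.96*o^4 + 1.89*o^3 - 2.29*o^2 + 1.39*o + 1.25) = -3.03*o^6 + 5.09*o^5 + 0.02*o^4 - 2.13*o^3 - 4.53*o^2 - 2.07*o + 3.76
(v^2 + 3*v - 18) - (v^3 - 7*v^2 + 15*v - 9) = -v^3 + 8*v^2 - 12*v - 9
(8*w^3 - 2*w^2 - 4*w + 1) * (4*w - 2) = 32*w^4 - 24*w^3 - 12*w^2 + 12*w - 2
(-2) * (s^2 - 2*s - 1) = -2*s^2 + 4*s + 2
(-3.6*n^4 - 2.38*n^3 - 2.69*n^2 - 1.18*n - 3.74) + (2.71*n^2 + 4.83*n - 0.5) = -3.6*n^4 - 2.38*n^3 + 0.02*n^2 + 3.65*n - 4.24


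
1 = 1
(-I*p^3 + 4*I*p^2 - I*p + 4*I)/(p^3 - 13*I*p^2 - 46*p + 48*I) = I*(-p^3 + 4*p^2 - p + 4)/(p^3 - 13*I*p^2 - 46*p + 48*I)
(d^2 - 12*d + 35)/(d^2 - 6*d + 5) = (d - 7)/(d - 1)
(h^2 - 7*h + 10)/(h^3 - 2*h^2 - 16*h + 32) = (h - 5)/(h^2 - 16)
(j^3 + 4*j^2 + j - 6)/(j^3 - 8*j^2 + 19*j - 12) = (j^2 + 5*j + 6)/(j^2 - 7*j + 12)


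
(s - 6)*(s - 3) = s^2 - 9*s + 18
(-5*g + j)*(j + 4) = -5*g*j - 20*g + j^2 + 4*j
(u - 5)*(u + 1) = u^2 - 4*u - 5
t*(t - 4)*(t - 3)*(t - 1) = t^4 - 8*t^3 + 19*t^2 - 12*t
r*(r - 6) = r^2 - 6*r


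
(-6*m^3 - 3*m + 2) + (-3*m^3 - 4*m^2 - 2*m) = -9*m^3 - 4*m^2 - 5*m + 2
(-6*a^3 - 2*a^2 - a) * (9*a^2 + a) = -54*a^5 - 24*a^4 - 11*a^3 - a^2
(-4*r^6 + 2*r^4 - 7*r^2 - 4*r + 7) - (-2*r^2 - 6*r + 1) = -4*r^6 + 2*r^4 - 5*r^2 + 2*r + 6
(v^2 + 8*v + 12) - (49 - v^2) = 2*v^2 + 8*v - 37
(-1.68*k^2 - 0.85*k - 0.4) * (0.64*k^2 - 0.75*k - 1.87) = -1.0752*k^4 + 0.716*k^3 + 3.5231*k^2 + 1.8895*k + 0.748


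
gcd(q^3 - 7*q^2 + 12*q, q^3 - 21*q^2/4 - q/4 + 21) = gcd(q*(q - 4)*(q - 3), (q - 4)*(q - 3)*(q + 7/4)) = q^2 - 7*q + 12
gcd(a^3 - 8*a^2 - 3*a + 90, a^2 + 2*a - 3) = a + 3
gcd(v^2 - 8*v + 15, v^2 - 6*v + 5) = v - 5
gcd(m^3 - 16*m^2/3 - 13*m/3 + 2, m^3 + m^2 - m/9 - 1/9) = m^2 + 2*m/3 - 1/3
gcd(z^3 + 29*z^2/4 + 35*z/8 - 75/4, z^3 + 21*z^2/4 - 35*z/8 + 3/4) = z + 6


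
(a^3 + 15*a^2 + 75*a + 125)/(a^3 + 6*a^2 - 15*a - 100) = (a + 5)/(a - 4)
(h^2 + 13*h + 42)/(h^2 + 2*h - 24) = (h + 7)/(h - 4)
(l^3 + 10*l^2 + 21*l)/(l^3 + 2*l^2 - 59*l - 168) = l/(l - 8)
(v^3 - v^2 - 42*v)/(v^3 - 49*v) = (v + 6)/(v + 7)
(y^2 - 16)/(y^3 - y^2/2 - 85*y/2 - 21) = 2*(16 - y^2)/(-2*y^3 + y^2 + 85*y + 42)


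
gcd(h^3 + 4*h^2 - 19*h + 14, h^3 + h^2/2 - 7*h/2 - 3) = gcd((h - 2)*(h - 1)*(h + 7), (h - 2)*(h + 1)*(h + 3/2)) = h - 2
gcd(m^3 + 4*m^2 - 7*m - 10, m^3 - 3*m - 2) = m^2 - m - 2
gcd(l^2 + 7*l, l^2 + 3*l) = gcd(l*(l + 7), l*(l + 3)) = l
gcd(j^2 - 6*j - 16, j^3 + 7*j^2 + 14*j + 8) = j + 2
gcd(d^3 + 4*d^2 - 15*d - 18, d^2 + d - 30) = d + 6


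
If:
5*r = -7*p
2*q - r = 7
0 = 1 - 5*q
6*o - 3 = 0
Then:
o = 1/2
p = 33/7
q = 1/5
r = -33/5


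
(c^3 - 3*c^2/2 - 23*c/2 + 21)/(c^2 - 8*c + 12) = (2*c^2 + c - 21)/(2*(c - 6))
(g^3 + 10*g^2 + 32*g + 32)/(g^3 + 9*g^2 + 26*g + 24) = (g + 4)/(g + 3)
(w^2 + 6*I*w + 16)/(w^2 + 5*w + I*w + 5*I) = (w^2 + 6*I*w + 16)/(w^2 + w*(5 + I) + 5*I)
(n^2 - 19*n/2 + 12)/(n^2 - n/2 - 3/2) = (n - 8)/(n + 1)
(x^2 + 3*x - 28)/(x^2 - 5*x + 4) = (x + 7)/(x - 1)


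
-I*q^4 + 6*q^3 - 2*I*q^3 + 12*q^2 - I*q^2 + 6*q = q*(q + 1)*(q + 6*I)*(-I*q - I)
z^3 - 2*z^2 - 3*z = z*(z - 3)*(z + 1)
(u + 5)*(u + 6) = u^2 + 11*u + 30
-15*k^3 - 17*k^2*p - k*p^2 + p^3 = (-5*k + p)*(k + p)*(3*k + p)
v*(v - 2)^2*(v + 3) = v^4 - v^3 - 8*v^2 + 12*v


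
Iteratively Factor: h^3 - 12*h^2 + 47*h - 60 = (h - 3)*(h^2 - 9*h + 20) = (h - 5)*(h - 3)*(h - 4)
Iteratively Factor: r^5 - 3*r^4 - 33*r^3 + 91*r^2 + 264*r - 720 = (r - 3)*(r^4 - 33*r^2 - 8*r + 240) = (r - 5)*(r - 3)*(r^3 + 5*r^2 - 8*r - 48) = (r - 5)*(r - 3)^2*(r^2 + 8*r + 16) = (r - 5)*(r - 3)^2*(r + 4)*(r + 4)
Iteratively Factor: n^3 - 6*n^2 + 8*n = (n - 4)*(n^2 - 2*n) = n*(n - 4)*(n - 2)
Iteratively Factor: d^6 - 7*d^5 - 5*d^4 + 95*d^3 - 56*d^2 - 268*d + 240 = (d - 4)*(d^5 - 3*d^4 - 17*d^3 + 27*d^2 + 52*d - 60) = (d - 5)*(d - 4)*(d^4 + 2*d^3 - 7*d^2 - 8*d + 12) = (d - 5)*(d - 4)*(d + 3)*(d^3 - d^2 - 4*d + 4) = (d - 5)*(d - 4)*(d + 2)*(d + 3)*(d^2 - 3*d + 2) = (d - 5)*(d - 4)*(d - 1)*(d + 2)*(d + 3)*(d - 2)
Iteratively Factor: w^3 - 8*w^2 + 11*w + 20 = (w + 1)*(w^2 - 9*w + 20) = (w - 5)*(w + 1)*(w - 4)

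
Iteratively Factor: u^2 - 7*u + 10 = (u - 5)*(u - 2)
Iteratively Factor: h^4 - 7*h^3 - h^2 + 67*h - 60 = (h + 3)*(h^3 - 10*h^2 + 29*h - 20) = (h - 1)*(h + 3)*(h^2 - 9*h + 20) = (h - 4)*(h - 1)*(h + 3)*(h - 5)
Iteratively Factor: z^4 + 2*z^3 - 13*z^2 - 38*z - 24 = (z + 3)*(z^3 - z^2 - 10*z - 8) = (z - 4)*(z + 3)*(z^2 + 3*z + 2) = (z - 4)*(z + 1)*(z + 3)*(z + 2)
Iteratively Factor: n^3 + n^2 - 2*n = (n - 1)*(n^2 + 2*n) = n*(n - 1)*(n + 2)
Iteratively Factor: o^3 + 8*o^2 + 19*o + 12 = (o + 3)*(o^2 + 5*o + 4) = (o + 3)*(o + 4)*(o + 1)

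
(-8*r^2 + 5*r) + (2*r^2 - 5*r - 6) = -6*r^2 - 6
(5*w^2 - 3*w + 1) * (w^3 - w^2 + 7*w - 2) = 5*w^5 - 8*w^4 + 39*w^3 - 32*w^2 + 13*w - 2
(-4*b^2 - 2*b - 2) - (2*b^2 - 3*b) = -6*b^2 + b - 2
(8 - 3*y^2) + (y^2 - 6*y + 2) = -2*y^2 - 6*y + 10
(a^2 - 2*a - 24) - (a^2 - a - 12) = -a - 12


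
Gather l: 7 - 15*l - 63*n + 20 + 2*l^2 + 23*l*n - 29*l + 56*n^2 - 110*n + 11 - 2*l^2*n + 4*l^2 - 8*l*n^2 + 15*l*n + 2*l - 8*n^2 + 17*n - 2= l^2*(6 - 2*n) + l*(-8*n^2 + 38*n - 42) + 48*n^2 - 156*n + 36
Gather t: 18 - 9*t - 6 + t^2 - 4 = t^2 - 9*t + 8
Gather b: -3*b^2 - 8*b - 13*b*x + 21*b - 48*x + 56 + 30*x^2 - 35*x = -3*b^2 + b*(13 - 13*x) + 30*x^2 - 83*x + 56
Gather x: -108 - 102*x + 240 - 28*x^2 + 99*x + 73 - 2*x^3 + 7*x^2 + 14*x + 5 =-2*x^3 - 21*x^2 + 11*x + 210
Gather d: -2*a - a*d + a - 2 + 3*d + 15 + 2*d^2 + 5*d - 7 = -a + 2*d^2 + d*(8 - a) + 6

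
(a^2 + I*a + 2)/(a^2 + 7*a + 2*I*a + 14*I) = (a - I)/(a + 7)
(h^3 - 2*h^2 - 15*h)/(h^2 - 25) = h*(h + 3)/(h + 5)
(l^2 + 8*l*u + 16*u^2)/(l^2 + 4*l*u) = (l + 4*u)/l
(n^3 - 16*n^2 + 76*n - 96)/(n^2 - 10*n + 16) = n - 6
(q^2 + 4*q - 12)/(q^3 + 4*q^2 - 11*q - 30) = (q^2 + 4*q - 12)/(q^3 + 4*q^2 - 11*q - 30)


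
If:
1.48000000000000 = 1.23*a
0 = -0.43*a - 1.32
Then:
No Solution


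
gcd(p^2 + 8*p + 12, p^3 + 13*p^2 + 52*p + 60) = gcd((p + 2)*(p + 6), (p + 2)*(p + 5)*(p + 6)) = p^2 + 8*p + 12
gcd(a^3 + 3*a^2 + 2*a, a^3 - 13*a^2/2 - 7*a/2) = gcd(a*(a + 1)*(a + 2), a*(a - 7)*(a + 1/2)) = a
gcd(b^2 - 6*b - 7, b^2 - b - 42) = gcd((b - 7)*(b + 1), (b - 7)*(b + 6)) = b - 7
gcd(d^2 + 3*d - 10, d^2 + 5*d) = d + 5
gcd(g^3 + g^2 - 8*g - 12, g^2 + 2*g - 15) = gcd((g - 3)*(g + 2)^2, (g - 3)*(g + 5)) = g - 3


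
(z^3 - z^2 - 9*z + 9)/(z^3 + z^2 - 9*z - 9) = (z - 1)/(z + 1)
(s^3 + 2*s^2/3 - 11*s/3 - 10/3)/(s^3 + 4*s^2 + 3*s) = (3*s^2 - s - 10)/(3*s*(s + 3))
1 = 1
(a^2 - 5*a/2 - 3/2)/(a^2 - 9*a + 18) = (a + 1/2)/(a - 6)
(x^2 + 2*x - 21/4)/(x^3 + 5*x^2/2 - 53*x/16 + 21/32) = 8*(2*x - 3)/(16*x^2 - 16*x + 3)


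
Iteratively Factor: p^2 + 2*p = (p + 2)*(p)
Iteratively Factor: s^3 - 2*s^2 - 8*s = (s)*(s^2 - 2*s - 8) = s*(s - 4)*(s + 2)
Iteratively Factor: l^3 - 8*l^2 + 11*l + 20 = (l + 1)*(l^2 - 9*l + 20) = (l - 5)*(l + 1)*(l - 4)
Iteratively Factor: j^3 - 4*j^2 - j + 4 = (j - 4)*(j^2 - 1) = (j - 4)*(j + 1)*(j - 1)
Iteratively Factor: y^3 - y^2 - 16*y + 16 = (y - 4)*(y^2 + 3*y - 4) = (y - 4)*(y - 1)*(y + 4)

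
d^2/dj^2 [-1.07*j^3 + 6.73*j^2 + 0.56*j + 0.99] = 13.46 - 6.42*j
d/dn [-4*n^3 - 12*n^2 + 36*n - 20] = -12*n^2 - 24*n + 36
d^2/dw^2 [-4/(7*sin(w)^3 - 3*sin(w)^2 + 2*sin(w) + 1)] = 4*(441*sin(w)^6 - 231*sin(w)^5 - 524*sin(w)^4 + 255*sin(w)^3 - 122*sin(w)^2 + 76*sin(w) - 14)/(7*sin(w)^3 - 3*sin(w)^2 + 2*sin(w) + 1)^3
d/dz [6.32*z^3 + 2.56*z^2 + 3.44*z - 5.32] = 18.96*z^2 + 5.12*z + 3.44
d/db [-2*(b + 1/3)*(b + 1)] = -4*b - 8/3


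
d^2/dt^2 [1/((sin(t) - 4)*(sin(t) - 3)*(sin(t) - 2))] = (-9*sin(t)^6 + 99*sin(t)^5 - 364*sin(t)^4 + 342*sin(t)^3 + 830*sin(t)^2 - 1884*sin(t) + 920)/((sin(t) - 4)^3*(sin(t) - 3)^3*(sin(t) - 2)^3)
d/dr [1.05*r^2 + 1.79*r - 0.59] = 2.1*r + 1.79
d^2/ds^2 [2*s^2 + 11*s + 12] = 4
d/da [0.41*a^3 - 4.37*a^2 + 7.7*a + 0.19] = 1.23*a^2 - 8.74*a + 7.7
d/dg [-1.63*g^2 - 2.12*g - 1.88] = -3.26*g - 2.12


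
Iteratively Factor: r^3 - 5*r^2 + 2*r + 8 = (r - 2)*(r^2 - 3*r - 4) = (r - 4)*(r - 2)*(r + 1)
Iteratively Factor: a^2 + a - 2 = (a - 1)*(a + 2)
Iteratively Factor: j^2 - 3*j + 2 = (j - 1)*(j - 2)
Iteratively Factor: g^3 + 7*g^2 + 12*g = (g + 3)*(g^2 + 4*g) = g*(g + 3)*(g + 4)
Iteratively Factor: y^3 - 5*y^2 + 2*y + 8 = (y - 2)*(y^2 - 3*y - 4) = (y - 2)*(y + 1)*(y - 4)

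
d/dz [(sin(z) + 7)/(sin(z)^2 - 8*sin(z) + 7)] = (-14*sin(z) + cos(z)^2 + 62)*cos(z)/(sin(z)^2 - 8*sin(z) + 7)^2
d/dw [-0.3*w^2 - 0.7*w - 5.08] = -0.6*w - 0.7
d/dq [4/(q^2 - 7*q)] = 4*(7 - 2*q)/(q^2*(q - 7)^2)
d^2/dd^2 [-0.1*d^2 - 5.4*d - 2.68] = -0.200000000000000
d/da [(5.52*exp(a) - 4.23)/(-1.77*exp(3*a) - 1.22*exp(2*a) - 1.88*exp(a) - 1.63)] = (19.5408*exp(3*a) - 15.7269*exp(2*a) - 10.3212*exp(a) - 16.95)*exp(a)/(3.1329*exp(6*a) + 4.3188*exp(5*a) + 8.1436*exp(4*a) + 10.3574*exp(3*a) + 7.5116*exp(2*a) + 6.1288*exp(a) + 2.6569)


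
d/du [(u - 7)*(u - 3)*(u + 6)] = 3*u^2 - 8*u - 39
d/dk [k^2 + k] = 2*k + 1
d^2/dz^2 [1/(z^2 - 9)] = 6*(z^2 + 3)/(z^2 - 9)^3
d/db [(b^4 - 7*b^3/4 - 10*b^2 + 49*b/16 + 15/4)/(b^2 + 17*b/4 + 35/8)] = (64*b^3 + 32*b^2 - 476*b - 13)/(2*(16*b^2 + 56*b + 49))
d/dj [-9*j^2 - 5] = -18*j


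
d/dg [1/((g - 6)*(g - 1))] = (7 - 2*g)/(g^4 - 14*g^3 + 61*g^2 - 84*g + 36)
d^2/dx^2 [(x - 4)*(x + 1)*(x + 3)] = 6*x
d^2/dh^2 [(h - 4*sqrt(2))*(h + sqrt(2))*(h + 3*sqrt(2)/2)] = 6*h - 3*sqrt(2)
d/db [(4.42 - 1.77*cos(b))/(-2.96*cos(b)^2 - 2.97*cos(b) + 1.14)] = (5.2392*cos(b)^2 - 26.1664*cos(b) - 11.1096)*sin(b)/(8.7616*cos(b)^4 + 17.5824*cos(b)^3 + 2.0721*cos(b)^2 - 6.7716*cos(b) + 1.2996)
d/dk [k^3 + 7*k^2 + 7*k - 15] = 3*k^2 + 14*k + 7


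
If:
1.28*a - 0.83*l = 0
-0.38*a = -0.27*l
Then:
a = 0.00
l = 0.00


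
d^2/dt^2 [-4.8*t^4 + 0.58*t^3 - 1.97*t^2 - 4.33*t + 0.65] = -57.6*t^2 + 3.48*t - 3.94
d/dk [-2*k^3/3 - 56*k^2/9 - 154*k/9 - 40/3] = -2*k^2 - 112*k/9 - 154/9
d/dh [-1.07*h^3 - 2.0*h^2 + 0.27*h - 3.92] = -3.21*h^2 - 4.0*h + 0.27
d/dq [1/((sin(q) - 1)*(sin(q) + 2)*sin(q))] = (-3*cos(q) - 2/tan(q) + 2*cos(q)/sin(q)^2)/((sin(q) - 1)^2*(sin(q) + 2)^2)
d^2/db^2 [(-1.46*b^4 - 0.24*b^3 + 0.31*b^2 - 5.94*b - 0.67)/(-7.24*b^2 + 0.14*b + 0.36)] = (153.059392*b^6 - 8.87913600000002*b^5 - 22.660368*b^4 + 624.53048*b^3 + 208.214016*b^2 + 89.004048*b + 2.839736)/(379.503424*b^6 - 22.015392*b^5 - 56.185296*b^4 + 2.186632*b^3 + 2.793744*b^2 - 0.054432*b - 0.046656)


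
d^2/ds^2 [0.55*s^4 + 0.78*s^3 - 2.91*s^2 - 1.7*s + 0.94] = 6.6*s^2 + 4.68*s - 5.82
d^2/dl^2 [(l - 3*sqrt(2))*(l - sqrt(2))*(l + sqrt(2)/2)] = 6*l - 7*sqrt(2)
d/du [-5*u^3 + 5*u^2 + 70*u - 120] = -15*u^2 + 10*u + 70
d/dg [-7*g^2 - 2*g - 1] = -14*g - 2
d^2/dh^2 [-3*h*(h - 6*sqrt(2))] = -6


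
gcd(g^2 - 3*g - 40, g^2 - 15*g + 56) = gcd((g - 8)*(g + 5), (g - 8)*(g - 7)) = g - 8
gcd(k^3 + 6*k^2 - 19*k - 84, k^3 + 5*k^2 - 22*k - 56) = k^2 + 3*k - 28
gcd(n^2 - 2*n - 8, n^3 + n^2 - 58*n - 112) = n + 2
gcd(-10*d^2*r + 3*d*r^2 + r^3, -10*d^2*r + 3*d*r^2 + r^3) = -10*d^2*r + 3*d*r^2 + r^3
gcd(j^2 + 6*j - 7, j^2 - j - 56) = j + 7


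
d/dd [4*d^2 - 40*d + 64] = 8*d - 40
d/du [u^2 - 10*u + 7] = 2*u - 10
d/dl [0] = 0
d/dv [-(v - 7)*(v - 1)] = 8 - 2*v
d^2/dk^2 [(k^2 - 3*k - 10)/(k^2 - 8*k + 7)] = 2*(5*k^3 - 51*k^2 + 303*k - 689)/(k^6 - 24*k^5 + 213*k^4 - 848*k^3 + 1491*k^2 - 1176*k + 343)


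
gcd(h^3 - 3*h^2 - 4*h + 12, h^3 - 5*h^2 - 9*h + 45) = h - 3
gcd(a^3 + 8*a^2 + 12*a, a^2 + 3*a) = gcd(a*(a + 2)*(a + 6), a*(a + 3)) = a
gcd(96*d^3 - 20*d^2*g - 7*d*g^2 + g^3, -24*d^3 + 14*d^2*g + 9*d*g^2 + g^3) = 4*d + g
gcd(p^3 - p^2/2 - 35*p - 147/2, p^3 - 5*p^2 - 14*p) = p - 7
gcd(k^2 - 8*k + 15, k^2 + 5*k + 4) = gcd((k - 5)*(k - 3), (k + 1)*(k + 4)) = 1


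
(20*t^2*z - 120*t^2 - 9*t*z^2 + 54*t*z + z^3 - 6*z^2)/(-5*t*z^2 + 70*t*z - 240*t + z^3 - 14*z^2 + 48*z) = (-4*t + z)/(z - 8)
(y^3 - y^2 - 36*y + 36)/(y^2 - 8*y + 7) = (y^2 - 36)/(y - 7)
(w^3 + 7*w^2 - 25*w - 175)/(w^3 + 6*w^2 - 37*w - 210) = (w - 5)/(w - 6)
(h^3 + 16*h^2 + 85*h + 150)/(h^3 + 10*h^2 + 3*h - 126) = (h^2 + 10*h + 25)/(h^2 + 4*h - 21)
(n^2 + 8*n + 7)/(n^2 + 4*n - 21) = (n + 1)/(n - 3)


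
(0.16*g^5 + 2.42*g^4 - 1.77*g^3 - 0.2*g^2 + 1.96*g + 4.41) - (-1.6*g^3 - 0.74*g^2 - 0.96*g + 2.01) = 0.16*g^5 + 2.42*g^4 - 0.17*g^3 + 0.54*g^2 + 2.92*g + 2.4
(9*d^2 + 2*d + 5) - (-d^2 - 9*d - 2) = 10*d^2 + 11*d + 7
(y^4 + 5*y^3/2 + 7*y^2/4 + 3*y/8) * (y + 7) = y^5 + 19*y^4/2 + 77*y^3/4 + 101*y^2/8 + 21*y/8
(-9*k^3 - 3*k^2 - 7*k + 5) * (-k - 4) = 9*k^4 + 39*k^3 + 19*k^2 + 23*k - 20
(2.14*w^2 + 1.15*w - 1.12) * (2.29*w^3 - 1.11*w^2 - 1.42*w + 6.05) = 4.9006*w^5 + 0.258099999999999*w^4 - 6.8801*w^3 + 12.5572*w^2 + 8.5479*w - 6.776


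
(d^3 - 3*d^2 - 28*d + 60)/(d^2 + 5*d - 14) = (d^2 - d - 30)/(d + 7)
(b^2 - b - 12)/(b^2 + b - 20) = (b + 3)/(b + 5)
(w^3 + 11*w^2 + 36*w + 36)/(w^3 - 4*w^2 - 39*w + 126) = (w^2 + 5*w + 6)/(w^2 - 10*w + 21)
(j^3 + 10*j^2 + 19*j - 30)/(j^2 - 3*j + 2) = (j^2 + 11*j + 30)/(j - 2)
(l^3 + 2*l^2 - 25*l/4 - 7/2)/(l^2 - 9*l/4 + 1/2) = (4*l^2 + 16*l + 7)/(4*l - 1)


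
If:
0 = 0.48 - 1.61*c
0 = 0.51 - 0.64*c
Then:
No Solution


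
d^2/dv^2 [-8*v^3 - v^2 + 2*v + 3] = -48*v - 2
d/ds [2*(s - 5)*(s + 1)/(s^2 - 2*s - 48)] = 4*(s^2 - 43*s + 91)/(s^4 - 4*s^3 - 92*s^2 + 192*s + 2304)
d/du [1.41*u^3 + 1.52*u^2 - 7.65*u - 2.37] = 4.23*u^2 + 3.04*u - 7.65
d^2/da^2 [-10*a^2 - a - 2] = -20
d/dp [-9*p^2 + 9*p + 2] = 9 - 18*p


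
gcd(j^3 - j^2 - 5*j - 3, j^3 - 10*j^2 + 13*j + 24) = j^2 - 2*j - 3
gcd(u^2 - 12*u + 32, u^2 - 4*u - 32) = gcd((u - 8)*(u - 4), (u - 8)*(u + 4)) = u - 8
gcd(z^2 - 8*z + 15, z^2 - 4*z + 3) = z - 3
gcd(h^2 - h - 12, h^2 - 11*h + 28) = h - 4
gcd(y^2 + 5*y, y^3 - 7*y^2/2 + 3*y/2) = y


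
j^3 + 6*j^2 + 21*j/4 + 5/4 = (j + 1/2)^2*(j + 5)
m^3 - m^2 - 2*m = m*(m - 2)*(m + 1)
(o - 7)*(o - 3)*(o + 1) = o^3 - 9*o^2 + 11*o + 21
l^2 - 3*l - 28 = (l - 7)*(l + 4)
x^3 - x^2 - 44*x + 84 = (x - 6)*(x - 2)*(x + 7)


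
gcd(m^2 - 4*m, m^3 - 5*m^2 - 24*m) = m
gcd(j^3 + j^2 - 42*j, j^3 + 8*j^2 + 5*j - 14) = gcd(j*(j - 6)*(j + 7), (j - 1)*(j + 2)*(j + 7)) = j + 7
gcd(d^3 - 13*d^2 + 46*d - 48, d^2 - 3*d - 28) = 1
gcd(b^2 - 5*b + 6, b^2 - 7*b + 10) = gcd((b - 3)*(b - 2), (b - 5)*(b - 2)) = b - 2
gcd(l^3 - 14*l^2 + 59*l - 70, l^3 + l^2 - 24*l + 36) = l - 2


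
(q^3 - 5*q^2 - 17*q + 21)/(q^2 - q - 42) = (q^2 + 2*q - 3)/(q + 6)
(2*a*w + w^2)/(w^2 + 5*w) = (2*a + w)/(w + 5)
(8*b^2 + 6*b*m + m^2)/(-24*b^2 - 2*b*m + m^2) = (-2*b - m)/(6*b - m)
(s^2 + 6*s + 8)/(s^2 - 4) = (s + 4)/(s - 2)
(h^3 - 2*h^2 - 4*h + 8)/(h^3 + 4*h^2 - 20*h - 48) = (h^2 - 4*h + 4)/(h^2 + 2*h - 24)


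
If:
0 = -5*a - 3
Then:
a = -3/5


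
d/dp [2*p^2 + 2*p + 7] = 4*p + 2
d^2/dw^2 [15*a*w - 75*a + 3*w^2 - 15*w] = 6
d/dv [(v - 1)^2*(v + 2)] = 3*v^2 - 3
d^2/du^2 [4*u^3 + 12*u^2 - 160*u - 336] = 24*u + 24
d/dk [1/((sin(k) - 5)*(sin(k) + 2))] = (3 - 2*sin(k))*cos(k)/((sin(k) - 5)^2*(sin(k) + 2)^2)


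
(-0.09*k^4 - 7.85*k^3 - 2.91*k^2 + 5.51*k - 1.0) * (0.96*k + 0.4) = -0.0864*k^5 - 7.572*k^4 - 5.9336*k^3 + 4.1256*k^2 + 1.244*k - 0.4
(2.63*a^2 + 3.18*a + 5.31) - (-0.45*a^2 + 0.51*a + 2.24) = 3.08*a^2 + 2.67*a + 3.07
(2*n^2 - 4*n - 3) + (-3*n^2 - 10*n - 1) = -n^2 - 14*n - 4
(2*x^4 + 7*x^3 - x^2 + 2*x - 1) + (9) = 2*x^4 + 7*x^3 - x^2 + 2*x + 8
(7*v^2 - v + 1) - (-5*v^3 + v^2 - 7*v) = 5*v^3 + 6*v^2 + 6*v + 1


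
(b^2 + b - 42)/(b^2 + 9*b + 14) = (b - 6)/(b + 2)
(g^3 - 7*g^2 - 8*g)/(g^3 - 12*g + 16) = g*(g^2 - 7*g - 8)/(g^3 - 12*g + 16)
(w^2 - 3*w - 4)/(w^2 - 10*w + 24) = (w + 1)/(w - 6)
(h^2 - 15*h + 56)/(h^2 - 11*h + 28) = (h - 8)/(h - 4)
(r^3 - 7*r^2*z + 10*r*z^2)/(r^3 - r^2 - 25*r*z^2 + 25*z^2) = r*(r - 2*z)/(r^2 + 5*r*z - r - 5*z)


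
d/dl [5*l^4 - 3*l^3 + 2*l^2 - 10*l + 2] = 20*l^3 - 9*l^2 + 4*l - 10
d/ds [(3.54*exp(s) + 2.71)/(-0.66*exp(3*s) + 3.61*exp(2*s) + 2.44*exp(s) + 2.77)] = (4.6728*exp(3*s) - 7.4136*exp(2*s) - 19.5662*exp(s) + 3.1934)*exp(s)/(0.4356*exp(6*s) - 4.7652*exp(5*s) + 9.8113*exp(4*s) + 13.9604*exp(3*s) + 25.953*exp(2*s) + 13.5176*exp(s) + 7.6729)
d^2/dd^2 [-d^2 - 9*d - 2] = -2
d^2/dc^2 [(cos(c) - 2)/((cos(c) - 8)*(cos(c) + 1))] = (-(1 - cos(2*c))^2/4 + 595*cos(c)/2 - 46*cos(2*c) + cos(3*c)/2 - 385)/((cos(c) - 8)^3*(cos(c) + 1)^2)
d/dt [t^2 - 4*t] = 2*t - 4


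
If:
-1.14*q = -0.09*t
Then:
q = 0.0789473684210526*t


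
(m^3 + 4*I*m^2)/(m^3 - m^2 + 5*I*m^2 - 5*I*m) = m*(m + 4*I)/(m^2 - m + 5*I*m - 5*I)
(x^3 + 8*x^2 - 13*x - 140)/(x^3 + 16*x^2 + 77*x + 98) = (x^2 + x - 20)/(x^2 + 9*x + 14)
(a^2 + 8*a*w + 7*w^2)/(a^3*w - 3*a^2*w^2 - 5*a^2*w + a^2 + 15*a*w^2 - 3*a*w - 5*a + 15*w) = (a^2 + 8*a*w + 7*w^2)/(a^3*w - 3*a^2*w^2 - 5*a^2*w + a^2 + 15*a*w^2 - 3*a*w - 5*a + 15*w)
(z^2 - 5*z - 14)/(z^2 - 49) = (z + 2)/(z + 7)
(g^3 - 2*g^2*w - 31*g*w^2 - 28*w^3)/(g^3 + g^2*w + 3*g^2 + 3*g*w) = (g^2 - 3*g*w - 28*w^2)/(g*(g + 3))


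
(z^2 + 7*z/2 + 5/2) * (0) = 0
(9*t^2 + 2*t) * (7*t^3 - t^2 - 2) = 63*t^5 + 5*t^4 - 2*t^3 - 18*t^2 - 4*t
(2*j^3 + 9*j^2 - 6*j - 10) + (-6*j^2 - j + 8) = 2*j^3 + 3*j^2 - 7*j - 2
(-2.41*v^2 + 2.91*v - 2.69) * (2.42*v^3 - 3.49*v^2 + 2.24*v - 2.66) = -5.8322*v^5 + 15.4531*v^4 - 22.0641*v^3 + 22.3171*v^2 - 13.7662*v + 7.1554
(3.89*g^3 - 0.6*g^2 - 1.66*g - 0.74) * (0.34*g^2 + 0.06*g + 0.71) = 1.3226*g^5 + 0.0294*g^4 + 2.1615*g^3 - 0.7772*g^2 - 1.223*g - 0.5254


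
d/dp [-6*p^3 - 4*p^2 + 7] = 2*p*(-9*p - 4)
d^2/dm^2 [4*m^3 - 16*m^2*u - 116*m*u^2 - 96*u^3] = 24*m - 32*u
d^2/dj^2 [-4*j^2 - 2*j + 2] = -8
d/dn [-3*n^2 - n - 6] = -6*n - 1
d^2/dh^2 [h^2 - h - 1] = 2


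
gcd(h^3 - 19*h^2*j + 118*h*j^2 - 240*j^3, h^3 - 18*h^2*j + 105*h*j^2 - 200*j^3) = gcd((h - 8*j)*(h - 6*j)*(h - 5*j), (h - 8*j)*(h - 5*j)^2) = h^2 - 13*h*j + 40*j^2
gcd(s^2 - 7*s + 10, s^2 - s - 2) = s - 2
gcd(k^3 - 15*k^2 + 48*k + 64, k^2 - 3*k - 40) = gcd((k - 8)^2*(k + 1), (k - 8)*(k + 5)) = k - 8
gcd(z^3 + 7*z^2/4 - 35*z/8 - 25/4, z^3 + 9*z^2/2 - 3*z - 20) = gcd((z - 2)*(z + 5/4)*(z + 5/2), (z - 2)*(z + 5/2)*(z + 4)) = z^2 + z/2 - 5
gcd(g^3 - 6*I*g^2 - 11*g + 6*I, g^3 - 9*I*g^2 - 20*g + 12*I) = g^2 - 3*I*g - 2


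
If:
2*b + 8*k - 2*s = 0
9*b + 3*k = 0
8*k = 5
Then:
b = -5/24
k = 5/8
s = 55/24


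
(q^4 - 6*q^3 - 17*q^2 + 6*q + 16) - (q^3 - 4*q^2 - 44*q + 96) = q^4 - 7*q^3 - 13*q^2 + 50*q - 80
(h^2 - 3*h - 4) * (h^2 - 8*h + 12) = h^4 - 11*h^3 + 32*h^2 - 4*h - 48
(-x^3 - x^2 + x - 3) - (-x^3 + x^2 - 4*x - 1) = -2*x^2 + 5*x - 2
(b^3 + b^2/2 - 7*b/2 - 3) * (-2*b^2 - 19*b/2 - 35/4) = -2*b^5 - 21*b^4/2 - 13*b^3/2 + 279*b^2/8 + 473*b/8 + 105/4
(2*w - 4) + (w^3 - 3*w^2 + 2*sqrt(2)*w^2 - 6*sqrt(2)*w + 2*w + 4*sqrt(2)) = w^3 - 3*w^2 + 2*sqrt(2)*w^2 - 6*sqrt(2)*w + 4*w - 4 + 4*sqrt(2)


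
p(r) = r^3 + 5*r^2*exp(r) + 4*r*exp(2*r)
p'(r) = 5*r^2*exp(r) + 3*r^2 + 8*r*exp(2*r) + 10*r*exp(r) + 4*exp(2*r)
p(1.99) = 578.73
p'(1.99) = 1368.37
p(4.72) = 250142.62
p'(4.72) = 543268.32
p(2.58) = 2253.78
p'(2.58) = 5091.09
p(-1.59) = -1.71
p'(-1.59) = 6.56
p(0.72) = 17.85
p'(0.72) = 62.87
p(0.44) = 5.83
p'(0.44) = 27.05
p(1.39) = 131.09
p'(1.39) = 344.11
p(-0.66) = 0.13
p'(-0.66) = -1.32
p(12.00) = 1271595047410.31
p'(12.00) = 2649048927441.14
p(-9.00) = -728.95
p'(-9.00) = 243.04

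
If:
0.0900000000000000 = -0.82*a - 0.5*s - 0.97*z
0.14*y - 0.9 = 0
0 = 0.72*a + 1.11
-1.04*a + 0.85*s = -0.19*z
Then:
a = -1.54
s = -2.44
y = 6.43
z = 2.47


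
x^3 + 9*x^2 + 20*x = x*(x + 4)*(x + 5)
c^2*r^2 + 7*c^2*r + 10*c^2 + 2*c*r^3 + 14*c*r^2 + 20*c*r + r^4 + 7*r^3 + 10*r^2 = (c + r)^2*(r + 2)*(r + 5)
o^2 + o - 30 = (o - 5)*(o + 6)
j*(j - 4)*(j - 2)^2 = j^4 - 8*j^3 + 20*j^2 - 16*j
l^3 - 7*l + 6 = (l - 2)*(l - 1)*(l + 3)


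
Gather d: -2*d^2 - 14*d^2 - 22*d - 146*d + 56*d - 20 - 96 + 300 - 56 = -16*d^2 - 112*d + 128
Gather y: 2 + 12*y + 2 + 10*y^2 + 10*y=10*y^2 + 22*y + 4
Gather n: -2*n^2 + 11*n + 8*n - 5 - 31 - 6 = -2*n^2 + 19*n - 42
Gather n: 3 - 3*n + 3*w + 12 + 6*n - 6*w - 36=3*n - 3*w - 21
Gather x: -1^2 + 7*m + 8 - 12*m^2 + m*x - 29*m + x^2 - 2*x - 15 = -12*m^2 - 22*m + x^2 + x*(m - 2) - 8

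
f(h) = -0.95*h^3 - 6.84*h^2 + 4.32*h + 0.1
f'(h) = -2.85*h^2 - 13.68*h + 4.32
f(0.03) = 0.22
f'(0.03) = 3.91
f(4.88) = -252.11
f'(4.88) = -130.31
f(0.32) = 0.75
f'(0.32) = -0.35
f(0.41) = 0.66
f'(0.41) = -1.77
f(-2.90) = -46.78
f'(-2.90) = 20.02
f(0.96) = -2.90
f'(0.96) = -11.44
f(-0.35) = -2.21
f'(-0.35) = 8.76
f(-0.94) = -9.22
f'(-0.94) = 14.66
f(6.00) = -425.42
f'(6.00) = -180.36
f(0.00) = 0.10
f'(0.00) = 4.32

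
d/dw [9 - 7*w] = -7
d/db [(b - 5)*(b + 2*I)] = 2*b - 5 + 2*I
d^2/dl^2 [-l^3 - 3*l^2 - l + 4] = -6*l - 6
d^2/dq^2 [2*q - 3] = 0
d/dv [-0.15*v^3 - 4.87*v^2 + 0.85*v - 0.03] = -0.45*v^2 - 9.74*v + 0.85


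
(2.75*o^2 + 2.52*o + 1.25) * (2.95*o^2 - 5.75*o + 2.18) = 8.1125*o^4 - 8.3785*o^3 - 4.8075*o^2 - 1.6939*o + 2.725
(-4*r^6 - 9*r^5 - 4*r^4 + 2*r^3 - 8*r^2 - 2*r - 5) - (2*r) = -4*r^6 - 9*r^5 - 4*r^4 + 2*r^3 - 8*r^2 - 4*r - 5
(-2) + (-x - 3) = -x - 5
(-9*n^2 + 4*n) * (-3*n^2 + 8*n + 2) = 27*n^4 - 84*n^3 + 14*n^2 + 8*n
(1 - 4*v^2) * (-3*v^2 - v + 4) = 12*v^4 + 4*v^3 - 19*v^2 - v + 4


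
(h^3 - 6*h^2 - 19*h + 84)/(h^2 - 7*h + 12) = (h^2 - 3*h - 28)/(h - 4)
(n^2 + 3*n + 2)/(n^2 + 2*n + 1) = (n + 2)/(n + 1)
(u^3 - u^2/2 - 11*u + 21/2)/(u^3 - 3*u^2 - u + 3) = (u + 7/2)/(u + 1)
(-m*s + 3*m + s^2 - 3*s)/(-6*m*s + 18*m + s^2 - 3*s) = (-m + s)/(-6*m + s)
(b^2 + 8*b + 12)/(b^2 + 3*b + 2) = (b + 6)/(b + 1)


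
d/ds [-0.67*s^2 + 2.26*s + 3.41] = 2.26 - 1.34*s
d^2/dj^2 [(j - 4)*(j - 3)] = 2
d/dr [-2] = 0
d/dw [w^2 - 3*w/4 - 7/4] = 2*w - 3/4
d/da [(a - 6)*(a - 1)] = 2*a - 7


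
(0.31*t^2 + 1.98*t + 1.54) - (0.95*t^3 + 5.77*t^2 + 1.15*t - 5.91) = -0.95*t^3 - 5.46*t^2 + 0.83*t + 7.45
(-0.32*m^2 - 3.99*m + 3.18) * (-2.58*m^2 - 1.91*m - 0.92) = 0.8256*m^4 + 10.9054*m^3 - 0.289100000000002*m^2 - 2.403*m - 2.9256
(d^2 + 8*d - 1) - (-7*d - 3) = d^2 + 15*d + 2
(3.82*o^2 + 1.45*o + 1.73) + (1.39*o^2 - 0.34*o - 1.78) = 5.21*o^2 + 1.11*o - 0.05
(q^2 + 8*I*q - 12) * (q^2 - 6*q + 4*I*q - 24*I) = q^4 - 6*q^3 + 12*I*q^3 - 44*q^2 - 72*I*q^2 + 264*q - 48*I*q + 288*I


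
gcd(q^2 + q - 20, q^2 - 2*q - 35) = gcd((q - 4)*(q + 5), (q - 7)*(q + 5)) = q + 5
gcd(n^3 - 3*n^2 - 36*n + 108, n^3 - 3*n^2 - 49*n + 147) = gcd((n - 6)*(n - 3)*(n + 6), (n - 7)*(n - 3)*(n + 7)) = n - 3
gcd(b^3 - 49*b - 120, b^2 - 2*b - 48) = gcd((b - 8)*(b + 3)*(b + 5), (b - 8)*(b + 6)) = b - 8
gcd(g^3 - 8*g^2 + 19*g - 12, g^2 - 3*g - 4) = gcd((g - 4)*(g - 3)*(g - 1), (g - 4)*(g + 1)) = g - 4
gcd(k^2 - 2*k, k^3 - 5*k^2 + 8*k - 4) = k - 2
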